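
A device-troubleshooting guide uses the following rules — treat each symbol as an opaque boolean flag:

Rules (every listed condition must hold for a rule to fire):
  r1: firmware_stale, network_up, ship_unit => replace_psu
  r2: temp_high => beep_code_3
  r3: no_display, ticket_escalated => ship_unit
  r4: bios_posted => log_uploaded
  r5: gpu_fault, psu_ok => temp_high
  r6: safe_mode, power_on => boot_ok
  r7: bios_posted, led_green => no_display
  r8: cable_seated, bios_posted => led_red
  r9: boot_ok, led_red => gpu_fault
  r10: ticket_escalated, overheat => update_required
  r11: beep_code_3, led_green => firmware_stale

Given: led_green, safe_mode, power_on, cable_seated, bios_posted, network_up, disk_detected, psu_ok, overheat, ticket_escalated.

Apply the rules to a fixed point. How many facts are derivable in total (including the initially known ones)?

21

[1] r4 [bios_posted => log_uploaded]; r6 [safe_mode, power_on => boot_ok]; r7 [bios_posted, led_green => no_display]; r8 [cable_seated, bios_posted => led_red]; r10 [ticket_escalated, overheat => update_required]. ⇒ new: log_uploaded, boot_ok, no_display, led_red, update_required.
[2] r3 [no_display, ticket_escalated => ship_unit]; r9 [boot_ok, led_red => gpu_fault]. ⇒ new: ship_unit, gpu_fault.
[3] r5 [gpu_fault, psu_ok => temp_high]. ⇒ new: temp_high.
[4] r2 [temp_high => beep_code_3]. ⇒ new: beep_code_3.
[5] r11 [beep_code_3, led_green => firmware_stale]. ⇒ new: firmware_stale.
[6] r1 [firmware_stale, network_up, ship_unit => replace_psu]. ⇒ new: replace_psu.
Closure: {beep_code_3, bios_posted, boot_ok, cable_seated, disk_detected, firmware_stale, gpu_fault, led_green, led_red, log_uploaded, network_up, no_display, overheat, power_on, psu_ok, replace_psu, safe_mode, ship_unit, temp_high, ticket_escalated, update_required} — 21 facts.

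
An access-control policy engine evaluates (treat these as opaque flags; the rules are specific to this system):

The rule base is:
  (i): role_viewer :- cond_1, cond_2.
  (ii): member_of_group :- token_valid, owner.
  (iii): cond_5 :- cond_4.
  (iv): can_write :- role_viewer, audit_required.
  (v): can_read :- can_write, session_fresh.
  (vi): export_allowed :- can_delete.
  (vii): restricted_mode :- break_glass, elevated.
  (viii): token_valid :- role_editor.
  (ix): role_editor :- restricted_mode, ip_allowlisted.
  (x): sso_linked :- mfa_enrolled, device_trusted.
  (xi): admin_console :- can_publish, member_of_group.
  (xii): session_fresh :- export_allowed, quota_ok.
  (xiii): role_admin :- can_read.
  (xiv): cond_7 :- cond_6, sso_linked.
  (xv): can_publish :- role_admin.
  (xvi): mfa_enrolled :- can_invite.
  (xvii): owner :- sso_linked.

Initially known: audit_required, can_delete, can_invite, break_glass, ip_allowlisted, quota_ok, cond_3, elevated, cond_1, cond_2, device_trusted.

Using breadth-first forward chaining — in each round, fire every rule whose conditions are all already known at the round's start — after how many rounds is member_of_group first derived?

4

Round 1: (i) [role_viewer :- cond_1, cond_2.]; (vi) [export_allowed :- can_delete.]; (vii) [restricted_mode :- break_glass, elevated.]; (xvi) [mfa_enrolled :- can_invite.]. New: role_viewer, export_allowed, restricted_mode, mfa_enrolled.
Round 2: (iv) [can_write :- role_viewer, audit_required.]; (ix) [role_editor :- restricted_mode, ip_allowlisted.]; (x) [sso_linked :- mfa_enrolled, device_trusted.]; (xii) [session_fresh :- export_allowed, quota_ok.]. New: can_write, role_editor, sso_linked, session_fresh.
Round 3: (v) [can_read :- can_write, session_fresh.]; (viii) [token_valid :- role_editor.]; (xvii) [owner :- sso_linked.]. New: can_read, token_valid, owner.
Round 4: (ii) [member_of_group :- token_valid, owner.]; (xiii) [role_admin :- can_read.]. New: member_of_group, role_admin.
member_of_group first appears in round 4.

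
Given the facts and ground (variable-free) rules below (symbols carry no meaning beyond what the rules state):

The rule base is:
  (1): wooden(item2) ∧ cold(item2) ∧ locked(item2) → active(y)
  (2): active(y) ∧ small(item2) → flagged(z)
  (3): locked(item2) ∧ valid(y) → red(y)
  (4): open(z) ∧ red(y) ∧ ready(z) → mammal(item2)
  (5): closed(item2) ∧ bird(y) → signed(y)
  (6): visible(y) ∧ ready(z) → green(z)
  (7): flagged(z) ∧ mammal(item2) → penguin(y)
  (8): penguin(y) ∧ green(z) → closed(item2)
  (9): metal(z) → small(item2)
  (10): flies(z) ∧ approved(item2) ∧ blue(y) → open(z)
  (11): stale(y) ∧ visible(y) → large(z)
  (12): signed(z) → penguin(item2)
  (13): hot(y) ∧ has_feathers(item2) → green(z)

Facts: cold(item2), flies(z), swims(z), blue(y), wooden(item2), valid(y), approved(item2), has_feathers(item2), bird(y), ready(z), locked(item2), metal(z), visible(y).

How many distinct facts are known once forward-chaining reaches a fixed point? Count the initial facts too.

23

Round 1 fires (1), (3), (6), (9), (10), giving active(y), red(y), green(z), small(item2), open(z).
Round 2 fires (2), (4), giving flagged(z), mammal(item2).
Round 3 fires (7), giving penguin(y).
Round 4 fires (8), giving closed(item2).
Round 5 fires (5), giving signed(y).
Closure: {active(y), approved(item2), bird(y), blue(y), closed(item2), cold(item2), flagged(z), flies(z), green(z), has_feathers(item2), locked(item2), mammal(item2), metal(z), open(z), penguin(y), ready(z), red(y), signed(y), small(item2), swims(z), valid(y), visible(y), wooden(item2)} — 23 facts.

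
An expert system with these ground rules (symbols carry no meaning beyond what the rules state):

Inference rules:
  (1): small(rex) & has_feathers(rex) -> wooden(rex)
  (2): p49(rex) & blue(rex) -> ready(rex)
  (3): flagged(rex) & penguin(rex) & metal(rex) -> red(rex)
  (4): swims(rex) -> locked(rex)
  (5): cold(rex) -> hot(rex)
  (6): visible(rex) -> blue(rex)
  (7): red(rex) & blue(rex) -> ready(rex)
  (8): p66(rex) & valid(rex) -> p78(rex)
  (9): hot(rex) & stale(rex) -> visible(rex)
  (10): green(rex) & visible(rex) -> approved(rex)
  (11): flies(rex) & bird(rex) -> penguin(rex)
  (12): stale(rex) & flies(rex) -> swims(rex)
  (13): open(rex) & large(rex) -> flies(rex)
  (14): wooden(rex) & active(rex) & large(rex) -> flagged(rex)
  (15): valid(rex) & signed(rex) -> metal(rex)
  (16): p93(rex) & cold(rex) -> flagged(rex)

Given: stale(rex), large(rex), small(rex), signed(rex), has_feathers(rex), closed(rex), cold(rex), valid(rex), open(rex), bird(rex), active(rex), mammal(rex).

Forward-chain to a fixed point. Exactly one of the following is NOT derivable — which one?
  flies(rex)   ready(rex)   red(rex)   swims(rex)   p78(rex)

p78(rex)

Round 1: (1) [small(rex) & has_feathers(rex) -> wooden(rex)]; (5) [cold(rex) -> hot(rex)]; (13) [open(rex) & large(rex) -> flies(rex)]; (15) [valid(rex) & signed(rex) -> metal(rex)]. New: wooden(rex), hot(rex), flies(rex), metal(rex).
Round 2: (9) [hot(rex) & stale(rex) -> visible(rex)]; (11) [flies(rex) & bird(rex) -> penguin(rex)]; (12) [stale(rex) & flies(rex) -> swims(rex)]; (14) [wooden(rex) & active(rex) & large(rex) -> flagged(rex)]. New: visible(rex), penguin(rex), swims(rex), flagged(rex).
Round 3: (3) [flagged(rex) & penguin(rex) & metal(rex) -> red(rex)]; (4) [swims(rex) -> locked(rex)]; (6) [visible(rex) -> blue(rex)]. New: red(rex), locked(rex), blue(rex).
Round 4: (7) [red(rex) & blue(rex) -> ready(rex)]. New: ready(rex).
Derived: red(rex) (round 3), flies(rex) (round 1), swims(rex) (round 2), ready(rex) (round 4). p78(rex) never appears in any round.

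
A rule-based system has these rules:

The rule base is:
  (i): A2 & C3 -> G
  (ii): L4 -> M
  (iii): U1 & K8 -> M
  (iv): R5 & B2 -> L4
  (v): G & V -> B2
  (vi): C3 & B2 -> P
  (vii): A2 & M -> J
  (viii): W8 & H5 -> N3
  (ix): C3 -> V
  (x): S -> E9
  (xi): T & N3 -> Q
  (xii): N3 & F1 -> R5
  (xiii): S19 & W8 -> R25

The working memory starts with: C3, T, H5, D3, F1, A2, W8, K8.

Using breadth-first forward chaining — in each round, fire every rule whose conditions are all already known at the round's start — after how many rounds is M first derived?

4

Round 1: (i) [A2 & C3 -> G]; (viii) [W8 & H5 -> N3]; (ix) [C3 -> V]. New: G, N3, V.
Round 2: (v) [G & V -> B2]; (xi) [T & N3 -> Q]; (xii) [N3 & F1 -> R5]. New: B2, Q, R5.
Round 3: (iv) [R5 & B2 -> L4]; (vi) [C3 & B2 -> P]. New: L4, P.
Round 4: (ii) [L4 -> M]. New: M.
M first appears in round 4.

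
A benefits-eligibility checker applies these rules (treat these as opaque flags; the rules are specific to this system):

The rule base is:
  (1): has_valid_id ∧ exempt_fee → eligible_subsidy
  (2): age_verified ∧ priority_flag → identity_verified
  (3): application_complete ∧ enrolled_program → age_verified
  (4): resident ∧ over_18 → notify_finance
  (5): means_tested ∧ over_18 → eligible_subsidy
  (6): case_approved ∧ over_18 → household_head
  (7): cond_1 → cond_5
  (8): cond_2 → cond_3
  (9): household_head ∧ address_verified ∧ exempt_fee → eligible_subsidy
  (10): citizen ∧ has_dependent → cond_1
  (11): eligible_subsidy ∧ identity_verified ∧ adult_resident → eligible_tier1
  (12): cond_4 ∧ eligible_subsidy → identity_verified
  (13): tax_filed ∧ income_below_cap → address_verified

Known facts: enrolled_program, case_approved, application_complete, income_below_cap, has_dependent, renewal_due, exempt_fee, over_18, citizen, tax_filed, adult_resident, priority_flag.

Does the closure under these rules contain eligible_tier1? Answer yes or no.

Round 1: (3) [application_complete ∧ enrolled_program → age_verified]; (6) [case_approved ∧ over_18 → household_head]; (10) [citizen ∧ has_dependent → cond_1]; (13) [tax_filed ∧ income_below_cap → address_verified]. Adds age_verified, household_head, cond_1, address_verified.
Round 2: (2) [age_verified ∧ priority_flag → identity_verified]; (7) [cond_1 → cond_5]; (9) [household_head ∧ address_verified ∧ exempt_fee → eligible_subsidy]. Adds identity_verified, cond_5, eligible_subsidy.
Round 3: (11) [eligible_subsidy ∧ identity_verified ∧ adult_resident → eligible_tier1]. Adds eligible_tier1.
eligible_tier1 appears in round 3, so it is derivable.

yes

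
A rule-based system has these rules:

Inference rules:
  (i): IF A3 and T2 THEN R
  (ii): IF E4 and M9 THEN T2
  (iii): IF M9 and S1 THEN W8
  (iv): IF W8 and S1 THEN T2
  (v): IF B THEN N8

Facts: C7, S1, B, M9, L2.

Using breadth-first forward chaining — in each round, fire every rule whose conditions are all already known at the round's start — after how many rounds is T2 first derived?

Round 1 — (iii), (v), derive W8, N8.
Round 2 — (iv), derive T2.
T2 first appears in round 2.

2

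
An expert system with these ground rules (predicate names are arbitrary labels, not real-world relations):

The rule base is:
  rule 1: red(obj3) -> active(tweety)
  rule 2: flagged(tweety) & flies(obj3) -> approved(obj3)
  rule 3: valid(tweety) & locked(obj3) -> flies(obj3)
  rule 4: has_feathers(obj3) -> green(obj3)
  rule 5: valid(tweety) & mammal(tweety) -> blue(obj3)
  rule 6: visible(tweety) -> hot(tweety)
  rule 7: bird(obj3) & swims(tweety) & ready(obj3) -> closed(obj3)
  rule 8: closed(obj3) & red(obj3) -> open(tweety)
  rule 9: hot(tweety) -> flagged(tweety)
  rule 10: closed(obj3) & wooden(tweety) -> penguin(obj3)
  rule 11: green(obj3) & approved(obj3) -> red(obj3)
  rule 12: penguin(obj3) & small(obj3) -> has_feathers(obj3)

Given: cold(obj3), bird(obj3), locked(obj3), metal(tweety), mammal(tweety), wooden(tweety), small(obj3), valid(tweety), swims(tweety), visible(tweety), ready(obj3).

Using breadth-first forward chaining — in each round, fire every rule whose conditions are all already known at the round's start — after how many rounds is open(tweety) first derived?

6

Round 1 fires rule 3, rule 5, rule 6, rule 7, giving flies(obj3), blue(obj3), hot(tweety), closed(obj3).
Round 2 fires rule 9, rule 10, giving flagged(tweety), penguin(obj3).
Round 3 fires rule 2, rule 12, giving approved(obj3), has_feathers(obj3).
Round 4 fires rule 4, giving green(obj3).
Round 5 fires rule 11, giving red(obj3).
Round 6 fires rule 1, rule 8, giving active(tweety), open(tweety).
open(tweety) first appears in round 6.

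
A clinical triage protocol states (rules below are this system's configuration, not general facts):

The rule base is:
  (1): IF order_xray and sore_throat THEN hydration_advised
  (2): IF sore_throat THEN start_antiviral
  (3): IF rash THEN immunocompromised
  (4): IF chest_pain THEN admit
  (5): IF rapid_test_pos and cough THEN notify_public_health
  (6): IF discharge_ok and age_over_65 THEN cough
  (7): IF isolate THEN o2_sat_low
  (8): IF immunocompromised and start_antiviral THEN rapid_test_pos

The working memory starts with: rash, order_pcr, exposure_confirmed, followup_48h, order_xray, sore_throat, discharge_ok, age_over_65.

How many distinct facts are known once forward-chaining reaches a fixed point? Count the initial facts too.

14

Round 1 fires (1), (2), (3), (6), giving hydration_advised, start_antiviral, immunocompromised, cough.
Round 2 fires (8), giving rapid_test_pos.
Round 3 fires (5), giving notify_public_health.
Closure: {age_over_65, cough, discharge_ok, exposure_confirmed, followup_48h, hydration_advised, immunocompromised, notify_public_health, order_pcr, order_xray, rapid_test_pos, rash, sore_throat, start_antiviral} — 14 facts.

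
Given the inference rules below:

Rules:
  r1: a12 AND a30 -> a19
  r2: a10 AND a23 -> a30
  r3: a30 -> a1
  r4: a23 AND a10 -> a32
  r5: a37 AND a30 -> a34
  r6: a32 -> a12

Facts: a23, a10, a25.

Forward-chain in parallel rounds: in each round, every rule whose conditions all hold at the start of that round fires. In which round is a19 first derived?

3

[1] r2 [a10 AND a23 -> a30]; r4 [a23 AND a10 -> a32]. ⇒ new: a30, a32.
[2] r3 [a30 -> a1]; r6 [a32 -> a12]. ⇒ new: a1, a12.
[3] r1 [a12 AND a30 -> a19]. ⇒ new: a19.
a19 first appears in round 3.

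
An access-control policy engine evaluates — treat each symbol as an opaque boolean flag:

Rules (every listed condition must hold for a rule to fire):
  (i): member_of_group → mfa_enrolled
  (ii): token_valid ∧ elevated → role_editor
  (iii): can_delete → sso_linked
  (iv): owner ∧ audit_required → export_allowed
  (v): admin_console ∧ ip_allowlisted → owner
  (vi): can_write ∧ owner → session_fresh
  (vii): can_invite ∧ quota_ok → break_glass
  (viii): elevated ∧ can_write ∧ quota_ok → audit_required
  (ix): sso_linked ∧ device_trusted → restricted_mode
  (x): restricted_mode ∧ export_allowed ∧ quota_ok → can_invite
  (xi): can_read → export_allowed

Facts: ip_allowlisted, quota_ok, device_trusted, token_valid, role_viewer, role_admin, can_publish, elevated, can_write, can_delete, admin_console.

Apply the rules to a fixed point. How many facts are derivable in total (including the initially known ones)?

Round 1: (ii) [token_valid ∧ elevated → role_editor]; (iii) [can_delete → sso_linked]; (v) [admin_console ∧ ip_allowlisted → owner]; (viii) [elevated ∧ can_write ∧ quota_ok → audit_required]. New: role_editor, sso_linked, owner, audit_required.
Round 2: (iv) [owner ∧ audit_required → export_allowed]; (vi) [can_write ∧ owner → session_fresh]; (ix) [sso_linked ∧ device_trusted → restricted_mode]. New: export_allowed, session_fresh, restricted_mode.
Round 3: (x) [restricted_mode ∧ export_allowed ∧ quota_ok → can_invite]. New: can_invite.
Round 4: (vii) [can_invite ∧ quota_ok → break_glass]. New: break_glass.
Closure: {admin_console, audit_required, break_glass, can_delete, can_invite, can_publish, can_write, device_trusted, elevated, export_allowed, ip_allowlisted, owner, quota_ok, restricted_mode, role_admin, role_editor, role_viewer, session_fresh, sso_linked, token_valid} — 20 facts.

20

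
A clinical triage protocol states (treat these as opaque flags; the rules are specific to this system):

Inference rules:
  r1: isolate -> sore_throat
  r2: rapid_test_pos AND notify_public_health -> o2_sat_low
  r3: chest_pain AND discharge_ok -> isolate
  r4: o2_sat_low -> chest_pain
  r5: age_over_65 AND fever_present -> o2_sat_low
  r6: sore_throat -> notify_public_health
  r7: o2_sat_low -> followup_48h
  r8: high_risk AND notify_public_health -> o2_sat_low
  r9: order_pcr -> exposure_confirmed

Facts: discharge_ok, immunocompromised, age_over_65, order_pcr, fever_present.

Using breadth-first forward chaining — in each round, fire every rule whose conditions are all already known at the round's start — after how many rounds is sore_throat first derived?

4

[1] r5 [age_over_65 AND fever_present -> o2_sat_low]; r9 [order_pcr -> exposure_confirmed]. ⇒ new: o2_sat_low, exposure_confirmed.
[2] r4 [o2_sat_low -> chest_pain]; r7 [o2_sat_low -> followup_48h]. ⇒ new: chest_pain, followup_48h.
[3] r3 [chest_pain AND discharge_ok -> isolate]. ⇒ new: isolate.
[4] r1 [isolate -> sore_throat]. ⇒ new: sore_throat.
sore_throat first appears in round 4.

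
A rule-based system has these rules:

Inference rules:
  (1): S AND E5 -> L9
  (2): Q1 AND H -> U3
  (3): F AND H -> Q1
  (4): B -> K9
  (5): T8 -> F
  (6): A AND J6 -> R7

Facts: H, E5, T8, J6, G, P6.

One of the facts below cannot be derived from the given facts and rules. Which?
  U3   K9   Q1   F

K9

Round 1: (5) [T8 -> F]. Adds F.
Round 2: (3) [F AND H -> Q1]. Adds Q1.
Round 3: (2) [Q1 AND H -> U3]. Adds U3.
Derived: F (round 1), Q1 (round 2), U3 (round 3). K9 never appears in any round.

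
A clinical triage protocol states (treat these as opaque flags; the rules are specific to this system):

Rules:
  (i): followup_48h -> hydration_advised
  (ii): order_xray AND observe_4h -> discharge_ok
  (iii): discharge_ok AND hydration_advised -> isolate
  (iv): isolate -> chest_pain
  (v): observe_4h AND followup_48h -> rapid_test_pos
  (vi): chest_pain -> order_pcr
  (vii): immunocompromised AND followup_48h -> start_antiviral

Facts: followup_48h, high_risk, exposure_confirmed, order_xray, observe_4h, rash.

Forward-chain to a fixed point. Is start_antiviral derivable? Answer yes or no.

no

Round 1 fires (i), (ii), (v), giving hydration_advised, discharge_ok, rapid_test_pos.
Round 2 fires (iii), giving isolate.
Round 3 fires (iv), giving chest_pain.
Round 4 fires (vi), giving order_pcr.
Fixed point reached. start_antiviral is concluded only by (vii); (vii) needs immunocompromised (never derived).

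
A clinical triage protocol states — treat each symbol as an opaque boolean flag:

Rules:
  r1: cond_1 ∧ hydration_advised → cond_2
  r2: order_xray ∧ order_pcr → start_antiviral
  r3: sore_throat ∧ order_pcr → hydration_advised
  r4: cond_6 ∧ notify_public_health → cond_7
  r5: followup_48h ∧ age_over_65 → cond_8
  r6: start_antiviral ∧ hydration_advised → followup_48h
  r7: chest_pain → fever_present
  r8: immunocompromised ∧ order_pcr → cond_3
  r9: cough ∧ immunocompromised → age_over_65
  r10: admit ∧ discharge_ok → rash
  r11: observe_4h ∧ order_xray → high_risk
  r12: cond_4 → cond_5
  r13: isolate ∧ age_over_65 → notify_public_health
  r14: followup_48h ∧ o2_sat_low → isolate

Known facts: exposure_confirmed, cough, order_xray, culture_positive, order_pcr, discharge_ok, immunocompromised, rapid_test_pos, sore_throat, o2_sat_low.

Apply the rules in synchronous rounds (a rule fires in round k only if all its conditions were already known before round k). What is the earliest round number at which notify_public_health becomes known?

Round 1 — r2, r3, r8, r9, derive start_antiviral, hydration_advised, cond_3, age_over_65.
Round 2 — r6, derive followup_48h.
Round 3 — r5, r14, derive cond_8, isolate.
Round 4 — r13, derive notify_public_health.
notify_public_health first appears in round 4.

4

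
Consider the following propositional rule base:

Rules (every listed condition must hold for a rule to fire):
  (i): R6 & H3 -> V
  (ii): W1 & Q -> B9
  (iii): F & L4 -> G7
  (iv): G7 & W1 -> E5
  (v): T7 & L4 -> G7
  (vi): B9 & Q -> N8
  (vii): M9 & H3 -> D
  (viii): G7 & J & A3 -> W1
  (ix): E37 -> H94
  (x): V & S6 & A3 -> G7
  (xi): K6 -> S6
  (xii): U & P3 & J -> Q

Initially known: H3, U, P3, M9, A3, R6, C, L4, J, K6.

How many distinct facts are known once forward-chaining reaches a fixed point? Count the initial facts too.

Round 1 fires (i), (vii), (xi), (xii), giving V, D, S6, Q.
Round 2 fires (x), giving G7.
Round 3 fires (viii), giving W1.
Round 4 fires (ii), (iv), giving B9, E5.
Round 5 fires (vi), giving N8.
Closure: {A3, B9, C, D, E5, G7, H3, J, K6, L4, M9, N8, P3, Q, R6, S6, U, V, W1} — 19 facts.

19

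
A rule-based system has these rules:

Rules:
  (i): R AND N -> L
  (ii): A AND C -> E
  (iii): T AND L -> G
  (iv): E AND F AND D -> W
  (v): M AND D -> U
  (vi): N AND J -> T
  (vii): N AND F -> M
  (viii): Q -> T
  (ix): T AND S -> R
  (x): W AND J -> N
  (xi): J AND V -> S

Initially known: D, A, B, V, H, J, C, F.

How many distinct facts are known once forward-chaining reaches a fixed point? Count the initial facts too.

18

Round 1 fires (ii), (xi), giving E, S.
Round 2 fires (iv), giving W.
Round 3 fires (x), giving N.
Round 4 fires (vi), (vii), giving T, M.
Round 5 fires (v), (ix), giving U, R.
Round 6 fires (i), giving L.
Round 7 fires (iii), giving G.
Closure: {A, B, C, D, E, F, G, H, J, L, M, N, R, S, T, U, V, W} — 18 facts.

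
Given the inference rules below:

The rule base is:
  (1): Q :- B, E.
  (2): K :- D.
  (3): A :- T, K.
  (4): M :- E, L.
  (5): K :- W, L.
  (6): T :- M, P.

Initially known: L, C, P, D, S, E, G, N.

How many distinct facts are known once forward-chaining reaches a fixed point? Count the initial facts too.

12

Round 1 fires (2), (4), giving K, M.
Round 2 fires (6), giving T.
Round 3 fires (3), giving A.
Closure: {A, C, D, E, G, K, L, M, N, P, S, T} — 12 facts.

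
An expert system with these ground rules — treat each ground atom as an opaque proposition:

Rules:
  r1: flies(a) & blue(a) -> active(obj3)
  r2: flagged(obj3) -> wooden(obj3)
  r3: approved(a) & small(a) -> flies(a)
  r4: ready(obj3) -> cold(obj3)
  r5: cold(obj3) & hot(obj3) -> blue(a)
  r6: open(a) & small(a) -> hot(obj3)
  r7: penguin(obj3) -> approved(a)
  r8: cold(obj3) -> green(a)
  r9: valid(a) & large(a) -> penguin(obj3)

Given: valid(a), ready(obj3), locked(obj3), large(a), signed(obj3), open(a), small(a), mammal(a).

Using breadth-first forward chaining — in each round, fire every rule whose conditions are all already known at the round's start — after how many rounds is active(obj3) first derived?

4

Round 1: r4 [ready(obj3) -> cold(obj3)]; r6 [open(a) & small(a) -> hot(obj3)]; r9 [valid(a) & large(a) -> penguin(obj3)]. New: cold(obj3), hot(obj3), penguin(obj3).
Round 2: r5 [cold(obj3) & hot(obj3) -> blue(a)]; r7 [penguin(obj3) -> approved(a)]; r8 [cold(obj3) -> green(a)]. New: blue(a), approved(a), green(a).
Round 3: r3 [approved(a) & small(a) -> flies(a)]. New: flies(a).
Round 4: r1 [flies(a) & blue(a) -> active(obj3)]. New: active(obj3).
active(obj3) first appears in round 4.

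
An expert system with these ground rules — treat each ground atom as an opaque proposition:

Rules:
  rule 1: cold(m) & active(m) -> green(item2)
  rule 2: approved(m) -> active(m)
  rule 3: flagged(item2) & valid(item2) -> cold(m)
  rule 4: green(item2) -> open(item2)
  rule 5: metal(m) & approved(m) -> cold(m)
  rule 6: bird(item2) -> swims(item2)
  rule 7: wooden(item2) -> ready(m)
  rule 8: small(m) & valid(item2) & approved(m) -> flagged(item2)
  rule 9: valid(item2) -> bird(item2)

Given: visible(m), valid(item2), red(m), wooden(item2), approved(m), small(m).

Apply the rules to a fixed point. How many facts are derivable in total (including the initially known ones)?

14

Round 1 — rule 2, rule 7, rule 8, rule 9, derive active(m), ready(m), flagged(item2), bird(item2).
Round 2 — rule 3, rule 6, derive cold(m), swims(item2).
Round 3 — rule 1, derive green(item2).
Round 4 — rule 4, derive open(item2).
Closure: {active(m), approved(m), bird(item2), cold(m), flagged(item2), green(item2), open(item2), ready(m), red(m), small(m), swims(item2), valid(item2), visible(m), wooden(item2)} — 14 facts.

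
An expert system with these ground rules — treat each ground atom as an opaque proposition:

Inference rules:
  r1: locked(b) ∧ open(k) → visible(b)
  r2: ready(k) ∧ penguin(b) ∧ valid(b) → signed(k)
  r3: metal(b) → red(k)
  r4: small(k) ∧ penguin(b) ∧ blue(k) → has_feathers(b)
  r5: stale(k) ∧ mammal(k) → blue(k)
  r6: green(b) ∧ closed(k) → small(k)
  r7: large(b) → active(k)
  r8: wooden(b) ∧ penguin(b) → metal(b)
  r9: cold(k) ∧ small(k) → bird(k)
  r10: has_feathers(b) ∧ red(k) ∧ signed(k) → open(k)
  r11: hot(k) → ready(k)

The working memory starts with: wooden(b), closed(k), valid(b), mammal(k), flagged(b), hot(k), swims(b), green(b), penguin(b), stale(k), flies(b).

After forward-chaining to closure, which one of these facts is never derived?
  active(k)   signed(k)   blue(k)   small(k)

Round 1: r5 [stale(k) ∧ mammal(k) → blue(k)]; r6 [green(b) ∧ closed(k) → small(k)]; r8 [wooden(b) ∧ penguin(b) → metal(b)]; r11 [hot(k) → ready(k)]. New: blue(k), small(k), metal(b), ready(k).
Round 2: r2 [ready(k) ∧ penguin(b) ∧ valid(b) → signed(k)]; r3 [metal(b) → red(k)]; r4 [small(k) ∧ penguin(b) ∧ blue(k) → has_feathers(b)]. New: signed(k), red(k), has_feathers(b).
Round 3: r10 [has_feathers(b) ∧ red(k) ∧ signed(k) → open(k)]. New: open(k).
Derived: blue(k) (round 1), small(k) (round 1), signed(k) (round 2). active(k) never appears in any round.

active(k)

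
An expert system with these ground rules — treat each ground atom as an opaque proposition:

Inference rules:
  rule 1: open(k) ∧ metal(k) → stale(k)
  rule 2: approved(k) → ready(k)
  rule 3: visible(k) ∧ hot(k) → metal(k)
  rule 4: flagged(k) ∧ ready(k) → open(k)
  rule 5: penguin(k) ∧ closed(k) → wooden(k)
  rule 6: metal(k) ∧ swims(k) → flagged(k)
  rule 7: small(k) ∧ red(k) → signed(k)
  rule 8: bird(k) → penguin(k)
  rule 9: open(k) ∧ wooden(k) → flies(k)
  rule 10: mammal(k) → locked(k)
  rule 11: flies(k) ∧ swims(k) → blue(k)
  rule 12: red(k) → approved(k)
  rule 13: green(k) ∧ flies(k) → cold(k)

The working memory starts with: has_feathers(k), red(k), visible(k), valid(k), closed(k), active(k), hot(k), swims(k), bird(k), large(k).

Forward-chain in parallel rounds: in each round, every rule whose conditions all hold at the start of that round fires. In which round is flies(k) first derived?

Round 1: rule 3 [visible(k) ∧ hot(k) → metal(k)]; rule 8 [bird(k) → penguin(k)]; rule 12 [red(k) → approved(k)]. New: metal(k), penguin(k), approved(k).
Round 2: rule 2 [approved(k) → ready(k)]; rule 5 [penguin(k) ∧ closed(k) → wooden(k)]; rule 6 [metal(k) ∧ swims(k) → flagged(k)]. New: ready(k), wooden(k), flagged(k).
Round 3: rule 4 [flagged(k) ∧ ready(k) → open(k)]. New: open(k).
Round 4: rule 1 [open(k) ∧ metal(k) → stale(k)]; rule 9 [open(k) ∧ wooden(k) → flies(k)]. New: stale(k), flies(k).
flies(k) first appears in round 4.

4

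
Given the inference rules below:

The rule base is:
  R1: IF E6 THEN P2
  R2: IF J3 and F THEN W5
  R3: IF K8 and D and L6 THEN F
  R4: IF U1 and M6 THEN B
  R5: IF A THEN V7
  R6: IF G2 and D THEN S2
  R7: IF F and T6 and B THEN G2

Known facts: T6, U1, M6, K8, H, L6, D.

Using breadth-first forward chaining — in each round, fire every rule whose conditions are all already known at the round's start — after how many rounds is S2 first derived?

Round 1 — R3, R4, derive F, B.
Round 2 — R7, derive G2.
Round 3 — R6, derive S2.
S2 first appears in round 3.

3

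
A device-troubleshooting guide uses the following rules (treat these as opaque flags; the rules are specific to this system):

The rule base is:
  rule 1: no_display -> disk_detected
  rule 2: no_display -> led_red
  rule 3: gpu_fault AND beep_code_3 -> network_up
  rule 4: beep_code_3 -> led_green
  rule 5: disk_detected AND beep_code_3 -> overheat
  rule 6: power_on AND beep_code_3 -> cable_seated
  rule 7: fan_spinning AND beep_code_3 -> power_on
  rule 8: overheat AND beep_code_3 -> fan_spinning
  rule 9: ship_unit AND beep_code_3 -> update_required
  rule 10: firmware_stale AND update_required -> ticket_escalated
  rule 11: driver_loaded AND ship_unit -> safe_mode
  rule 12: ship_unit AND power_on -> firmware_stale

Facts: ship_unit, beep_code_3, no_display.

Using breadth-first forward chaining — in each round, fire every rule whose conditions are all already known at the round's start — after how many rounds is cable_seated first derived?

[1] rule 1 [no_display -> disk_detected]; rule 2 [no_display -> led_red]; rule 4 [beep_code_3 -> led_green]; rule 9 [ship_unit AND beep_code_3 -> update_required]. ⇒ new: disk_detected, led_red, led_green, update_required.
[2] rule 5 [disk_detected AND beep_code_3 -> overheat]. ⇒ new: overheat.
[3] rule 8 [overheat AND beep_code_3 -> fan_spinning]. ⇒ new: fan_spinning.
[4] rule 7 [fan_spinning AND beep_code_3 -> power_on]. ⇒ new: power_on.
[5] rule 6 [power_on AND beep_code_3 -> cable_seated]; rule 12 [ship_unit AND power_on -> firmware_stale]. ⇒ new: cable_seated, firmware_stale.
cable_seated first appears in round 5.

5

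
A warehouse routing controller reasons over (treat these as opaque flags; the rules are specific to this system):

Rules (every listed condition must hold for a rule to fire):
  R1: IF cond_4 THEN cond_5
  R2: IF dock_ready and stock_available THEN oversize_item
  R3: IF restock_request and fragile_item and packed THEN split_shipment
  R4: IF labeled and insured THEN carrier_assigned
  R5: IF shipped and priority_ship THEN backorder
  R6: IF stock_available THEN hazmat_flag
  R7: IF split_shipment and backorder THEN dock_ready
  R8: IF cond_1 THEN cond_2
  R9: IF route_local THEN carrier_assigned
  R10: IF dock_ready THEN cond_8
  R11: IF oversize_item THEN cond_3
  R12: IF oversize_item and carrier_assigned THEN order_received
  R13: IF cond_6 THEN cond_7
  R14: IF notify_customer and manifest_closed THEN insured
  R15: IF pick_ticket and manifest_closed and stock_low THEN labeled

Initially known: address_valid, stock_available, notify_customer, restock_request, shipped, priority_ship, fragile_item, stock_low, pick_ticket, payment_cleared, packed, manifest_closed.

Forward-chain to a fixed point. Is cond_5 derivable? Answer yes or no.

no

Round 1: R3 [IF restock_request and fragile_item and packed THEN split_shipment]; R5 [IF shipped and priority_ship THEN backorder]; R6 [IF stock_available THEN hazmat_flag]; R14 [IF notify_customer and manifest_closed THEN insured]; R15 [IF pick_ticket and manifest_closed and stock_low THEN labeled]. Adds split_shipment, backorder, hazmat_flag, insured, labeled.
Round 2: R4 [IF labeled and insured THEN carrier_assigned]; R7 [IF split_shipment and backorder THEN dock_ready]. Adds carrier_assigned, dock_ready.
Round 3: R2 [IF dock_ready and stock_available THEN oversize_item]; R10 [IF dock_ready THEN cond_8]. Adds oversize_item, cond_8.
Round 4: R11 [IF oversize_item THEN cond_3]; R12 [IF oversize_item and carrier_assigned THEN order_received]. Adds cond_3, order_received.
Fixed point reached. cond_5 is concluded only by R1; R1 needs cond_4 (never derived).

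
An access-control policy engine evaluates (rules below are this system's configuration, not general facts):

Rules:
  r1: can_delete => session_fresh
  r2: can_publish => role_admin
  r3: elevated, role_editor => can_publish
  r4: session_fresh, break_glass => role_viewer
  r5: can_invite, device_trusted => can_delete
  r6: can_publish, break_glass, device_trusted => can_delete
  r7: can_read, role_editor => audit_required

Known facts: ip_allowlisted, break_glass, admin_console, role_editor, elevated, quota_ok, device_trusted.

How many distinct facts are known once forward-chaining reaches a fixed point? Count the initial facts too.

Round 1: r3 [elevated, role_editor => can_publish]. New: can_publish.
Round 2: r2 [can_publish => role_admin]; r6 [can_publish, break_glass, device_trusted => can_delete]. New: role_admin, can_delete.
Round 3: r1 [can_delete => session_fresh]. New: session_fresh.
Round 4: r4 [session_fresh, break_glass => role_viewer]. New: role_viewer.
Closure: {admin_console, break_glass, can_delete, can_publish, device_trusted, elevated, ip_allowlisted, quota_ok, role_admin, role_editor, role_viewer, session_fresh} — 12 facts.

12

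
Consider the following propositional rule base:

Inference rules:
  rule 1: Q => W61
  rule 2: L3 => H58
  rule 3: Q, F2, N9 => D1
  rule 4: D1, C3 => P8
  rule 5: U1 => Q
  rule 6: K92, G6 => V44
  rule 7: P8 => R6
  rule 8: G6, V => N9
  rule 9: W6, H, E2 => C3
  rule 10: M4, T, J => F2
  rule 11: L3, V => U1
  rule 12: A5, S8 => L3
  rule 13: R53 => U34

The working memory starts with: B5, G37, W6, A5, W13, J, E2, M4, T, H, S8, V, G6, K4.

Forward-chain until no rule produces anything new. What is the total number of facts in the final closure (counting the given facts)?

25

Round 1 — rule 8, rule 9, rule 10, rule 12, derive N9, C3, F2, L3.
Round 2 — rule 2, rule 11, derive H58, U1.
Round 3 — rule 5, derive Q.
Round 4 — rule 1, rule 3, derive W61, D1.
Round 5 — rule 4, derive P8.
Round 6 — rule 7, derive R6.
Closure: {A5, B5, C3, D1, E2, F2, G37, G6, H, H58, J, K4, L3, M4, N9, P8, Q, R6, S8, T, U1, V, W13, W6, W61} — 25 facts.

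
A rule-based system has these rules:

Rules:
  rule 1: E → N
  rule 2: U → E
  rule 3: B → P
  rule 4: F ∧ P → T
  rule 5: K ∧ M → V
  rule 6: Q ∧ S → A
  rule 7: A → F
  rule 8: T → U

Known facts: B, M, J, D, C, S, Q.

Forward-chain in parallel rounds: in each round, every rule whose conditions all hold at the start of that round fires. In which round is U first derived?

4

Round 1: rule 3 [B → P]; rule 6 [Q ∧ S → A]. New: P, A.
Round 2: rule 7 [A → F]. New: F.
Round 3: rule 4 [F ∧ P → T]. New: T.
Round 4: rule 8 [T → U]. New: U.
U first appears in round 4.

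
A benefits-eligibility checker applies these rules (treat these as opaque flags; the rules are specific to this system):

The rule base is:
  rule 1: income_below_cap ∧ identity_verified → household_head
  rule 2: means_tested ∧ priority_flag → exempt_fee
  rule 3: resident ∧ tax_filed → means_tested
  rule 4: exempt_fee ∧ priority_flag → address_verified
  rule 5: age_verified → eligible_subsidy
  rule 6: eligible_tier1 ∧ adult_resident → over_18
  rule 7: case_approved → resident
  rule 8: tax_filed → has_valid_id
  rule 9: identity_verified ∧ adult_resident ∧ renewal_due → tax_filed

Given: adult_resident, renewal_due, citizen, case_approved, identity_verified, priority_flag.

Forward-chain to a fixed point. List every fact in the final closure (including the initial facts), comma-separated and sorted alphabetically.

address_verified, adult_resident, case_approved, citizen, exempt_fee, has_valid_id, identity_verified, means_tested, priority_flag, renewal_due, resident, tax_filed

Round 1: rule 7 [case_approved → resident]; rule 9 [identity_verified ∧ adult_resident ∧ renewal_due → tax_filed]. New: resident, tax_filed.
Round 2: rule 3 [resident ∧ tax_filed → means_tested]; rule 8 [tax_filed → has_valid_id]. New: means_tested, has_valid_id.
Round 3: rule 2 [means_tested ∧ priority_flag → exempt_fee]. New: exempt_fee.
Round 4: rule 4 [exempt_fee ∧ priority_flag → address_verified]. New: address_verified.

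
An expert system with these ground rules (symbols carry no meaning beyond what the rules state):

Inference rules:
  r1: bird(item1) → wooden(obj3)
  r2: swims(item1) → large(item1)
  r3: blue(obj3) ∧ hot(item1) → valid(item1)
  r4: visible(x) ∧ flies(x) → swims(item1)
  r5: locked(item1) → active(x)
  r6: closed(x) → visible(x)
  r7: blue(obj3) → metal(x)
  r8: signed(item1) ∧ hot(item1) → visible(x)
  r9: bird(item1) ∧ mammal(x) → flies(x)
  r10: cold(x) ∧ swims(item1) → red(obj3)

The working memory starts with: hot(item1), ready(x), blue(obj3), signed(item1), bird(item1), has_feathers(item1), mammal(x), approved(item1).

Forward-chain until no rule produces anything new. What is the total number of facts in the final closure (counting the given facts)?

15

Round 1: r1 [bird(item1) → wooden(obj3)]; r3 [blue(obj3) ∧ hot(item1) → valid(item1)]; r7 [blue(obj3) → metal(x)]; r8 [signed(item1) ∧ hot(item1) → visible(x)]; r9 [bird(item1) ∧ mammal(x) → flies(x)]. Adds wooden(obj3), valid(item1), metal(x), visible(x), flies(x).
Round 2: r4 [visible(x) ∧ flies(x) → swims(item1)]. Adds swims(item1).
Round 3: r2 [swims(item1) → large(item1)]. Adds large(item1).
Closure: {approved(item1), bird(item1), blue(obj3), flies(x), has_feathers(item1), hot(item1), large(item1), mammal(x), metal(x), ready(x), signed(item1), swims(item1), valid(item1), visible(x), wooden(obj3)} — 15 facts.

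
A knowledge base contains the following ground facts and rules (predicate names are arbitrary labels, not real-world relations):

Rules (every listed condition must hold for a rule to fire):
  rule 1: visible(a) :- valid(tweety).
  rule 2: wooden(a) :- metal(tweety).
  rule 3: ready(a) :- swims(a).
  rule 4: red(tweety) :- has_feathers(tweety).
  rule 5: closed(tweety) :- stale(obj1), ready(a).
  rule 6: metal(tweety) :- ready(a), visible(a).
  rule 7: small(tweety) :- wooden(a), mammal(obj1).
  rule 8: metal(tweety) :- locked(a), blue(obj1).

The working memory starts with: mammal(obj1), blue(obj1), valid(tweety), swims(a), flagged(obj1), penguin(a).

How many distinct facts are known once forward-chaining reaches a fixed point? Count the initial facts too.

11

Round 1: rule 1 [visible(a) :- valid(tweety).]; rule 3 [ready(a) :- swims(a).]. Adds visible(a), ready(a).
Round 2: rule 6 [metal(tweety) :- ready(a), visible(a).]. Adds metal(tweety).
Round 3: rule 2 [wooden(a) :- metal(tweety).]. Adds wooden(a).
Round 4: rule 7 [small(tweety) :- wooden(a), mammal(obj1).]. Adds small(tweety).
Closure: {blue(obj1), flagged(obj1), mammal(obj1), metal(tweety), penguin(a), ready(a), small(tweety), swims(a), valid(tweety), visible(a), wooden(a)} — 11 facts.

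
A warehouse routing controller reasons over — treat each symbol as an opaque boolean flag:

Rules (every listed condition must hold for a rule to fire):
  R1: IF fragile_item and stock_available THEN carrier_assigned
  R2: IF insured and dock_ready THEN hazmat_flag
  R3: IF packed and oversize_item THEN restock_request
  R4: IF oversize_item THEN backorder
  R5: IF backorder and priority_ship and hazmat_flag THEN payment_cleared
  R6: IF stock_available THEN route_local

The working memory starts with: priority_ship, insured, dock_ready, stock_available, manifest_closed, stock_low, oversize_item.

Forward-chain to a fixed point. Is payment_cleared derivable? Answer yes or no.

Round 1: R2 [IF insured and dock_ready THEN hazmat_flag]; R4 [IF oversize_item THEN backorder]; R6 [IF stock_available THEN route_local]. Adds hazmat_flag, backorder, route_local.
Round 2: R5 [IF backorder and priority_ship and hazmat_flag THEN payment_cleared]. Adds payment_cleared.
payment_cleared appears in round 2, so it is derivable.

yes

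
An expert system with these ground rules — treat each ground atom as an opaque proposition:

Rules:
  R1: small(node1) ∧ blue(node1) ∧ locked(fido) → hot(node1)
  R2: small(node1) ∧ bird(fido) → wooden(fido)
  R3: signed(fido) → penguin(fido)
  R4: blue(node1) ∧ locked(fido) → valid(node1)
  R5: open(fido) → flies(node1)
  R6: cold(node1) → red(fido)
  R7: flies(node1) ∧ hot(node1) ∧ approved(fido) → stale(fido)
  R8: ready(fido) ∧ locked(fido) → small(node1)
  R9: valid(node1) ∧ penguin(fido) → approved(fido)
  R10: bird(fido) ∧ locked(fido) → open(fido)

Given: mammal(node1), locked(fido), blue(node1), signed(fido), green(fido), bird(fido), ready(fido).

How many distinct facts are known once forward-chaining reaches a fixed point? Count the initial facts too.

Round 1 fires R3, R4, R8, R10, giving penguin(fido), valid(node1), small(node1), open(fido).
Round 2 fires R1, R2, R5, R9, giving hot(node1), wooden(fido), flies(node1), approved(fido).
Round 3 fires R7, giving stale(fido).
Closure: {approved(fido), bird(fido), blue(node1), flies(node1), green(fido), hot(node1), locked(fido), mammal(node1), open(fido), penguin(fido), ready(fido), signed(fido), small(node1), stale(fido), valid(node1), wooden(fido)} — 16 facts.

16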